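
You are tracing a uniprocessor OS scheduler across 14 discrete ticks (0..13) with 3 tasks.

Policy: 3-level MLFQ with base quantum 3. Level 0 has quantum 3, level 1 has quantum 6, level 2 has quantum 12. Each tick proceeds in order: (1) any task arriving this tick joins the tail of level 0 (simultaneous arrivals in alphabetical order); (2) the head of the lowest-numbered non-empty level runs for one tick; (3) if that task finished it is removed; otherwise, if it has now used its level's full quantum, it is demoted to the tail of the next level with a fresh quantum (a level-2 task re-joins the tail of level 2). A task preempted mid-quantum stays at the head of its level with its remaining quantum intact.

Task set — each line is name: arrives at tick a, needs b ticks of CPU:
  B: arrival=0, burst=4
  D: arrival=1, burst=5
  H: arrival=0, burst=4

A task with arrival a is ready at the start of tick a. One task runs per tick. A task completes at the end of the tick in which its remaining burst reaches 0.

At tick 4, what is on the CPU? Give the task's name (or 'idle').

running at tick 4 = H

t=0: L0/L1/L2 = BH/-/- → run B
t=1: L0/L1/L2 = BHD/-/- → run B
t=2: L0/L1/L2 = BHD/-/- → run B
t=3: L0/L1/L2 = HD/B/- → run H
t=4: L0/L1/L2 = HD/B/- → run H
t=5: L0/L1/L2 = HD/B/- → run H
t=6: L0/L1/L2 = D/BH/- → run D
t=7: L0/L1/L2 = D/BH/- → run D
t=8: L0/L1/L2 = D/BH/- → run D
t=9: L0/L1/L2 = -/BHD/- → run B
t=10: L0/L1/L2 = -/HD/- → run H
t=11: L0/L1/L2 = -/D/- → run D
t=12: L0/L1/L2 = -/D/- → run D
t=13: (idle)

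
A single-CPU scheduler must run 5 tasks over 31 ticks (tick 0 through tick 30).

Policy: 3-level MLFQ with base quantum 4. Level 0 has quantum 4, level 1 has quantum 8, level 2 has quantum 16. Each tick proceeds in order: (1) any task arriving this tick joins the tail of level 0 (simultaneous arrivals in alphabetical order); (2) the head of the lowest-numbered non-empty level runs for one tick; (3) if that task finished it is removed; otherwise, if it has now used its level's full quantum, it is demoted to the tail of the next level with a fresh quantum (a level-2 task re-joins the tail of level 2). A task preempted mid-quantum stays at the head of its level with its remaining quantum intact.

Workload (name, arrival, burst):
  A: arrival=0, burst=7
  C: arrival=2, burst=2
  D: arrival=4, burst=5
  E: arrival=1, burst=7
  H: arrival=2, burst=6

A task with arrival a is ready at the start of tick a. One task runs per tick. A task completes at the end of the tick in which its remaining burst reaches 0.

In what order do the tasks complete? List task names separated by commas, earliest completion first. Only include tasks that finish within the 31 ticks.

t=0: L0/L1/L2 = A/-/- → run A
t=1: L0/L1/L2 = AE/-/- → run A
t=2: L0/L1/L2 = AECH/-/- → run A
t=3: L0/L1/L2 = AECH/-/- → run A
t=4: L0/L1/L2 = ECHD/A/- → run E
t=5: L0/L1/L2 = ECHD/A/- → run E
t=6: L0/L1/L2 = ECHD/A/- → run E
t=7: L0/L1/L2 = ECHD/A/- → run E
t=8: L0/L1/L2 = CHD/AE/- → run C
t=9: L0/L1/L2 = CHD/AE/- → run C
t=10: L0/L1/L2 = HD/AE/- → run H
t=11: L0/L1/L2 = HD/AE/- → run H
t=12: L0/L1/L2 = HD/AE/- → run H
t=13: L0/L1/L2 = HD/AE/- → run H
t=14: L0/L1/L2 = D/AEH/- → run D
t=15: L0/L1/L2 = D/AEH/- → run D
t=16: L0/L1/L2 = D/AEH/- → run D
t=17: L0/L1/L2 = D/AEH/- → run D
t=18: L0/L1/L2 = -/AEHD/- → run A
t=19: L0/L1/L2 = -/AEHD/- → run A
t=20: L0/L1/L2 = -/AEHD/- → run A
t=21: L0/L1/L2 = -/EHD/- → run E
t=22: L0/L1/L2 = -/EHD/- → run E
t=23: L0/L1/L2 = -/EHD/- → run E
t=24: L0/L1/L2 = -/HD/- → run H
t=25: L0/L1/L2 = -/HD/- → run H
t=26: L0/L1/L2 = -/D/- → run D
t=27: (idle)
t=28: (idle)
t=29: (idle)
t=30: (idle)

completion order = C, A, E, H, D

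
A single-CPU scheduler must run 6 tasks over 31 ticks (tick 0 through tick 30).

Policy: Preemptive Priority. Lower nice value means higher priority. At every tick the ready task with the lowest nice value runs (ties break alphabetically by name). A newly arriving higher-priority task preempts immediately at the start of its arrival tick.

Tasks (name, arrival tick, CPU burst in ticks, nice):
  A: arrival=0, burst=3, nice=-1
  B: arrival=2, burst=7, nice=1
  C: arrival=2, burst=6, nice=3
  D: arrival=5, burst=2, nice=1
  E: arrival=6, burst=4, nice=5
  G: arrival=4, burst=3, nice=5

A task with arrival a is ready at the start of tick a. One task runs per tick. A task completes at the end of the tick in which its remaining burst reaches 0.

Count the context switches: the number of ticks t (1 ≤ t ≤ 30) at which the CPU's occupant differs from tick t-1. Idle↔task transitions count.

t=0: ready={A} → run A
t=1: ready={A} → run A
t=2: ready={A,B,C} → run A
t=3: ready={B,C} → run B
t=4: ready={B,C,G} → run B
t=5: ready={B,C,D,G} → run B
t=6: ready={B,C,D,E,G} → run B
t=7: ready={B,C,D,E,G} → run B
t=8: ready={B,C,D,E,G} → run B
t=9: ready={B,C,D,E,G} → run B
t=10: ready={C,D,E,G} → run D
t=11: ready={C,D,E,G} → run D
t=12: ready={C,E,G} → run C
t=13: ready={C,E,G} → run C
t=14: ready={C,E,G} → run C
t=15: ready={C,E,G} → run C
t=16: ready={C,E,G} → run C
t=17: ready={C,E,G} → run C
t=18: ready={E,G} → run E
t=19: ready={E,G} → run E
t=20: ready={E,G} → run E
t=21: ready={E,G} → run E
t=22: ready={G} → run G
t=23: ready={G} → run G
t=24: ready={G} → run G
t=25: (idle)
t=26: (idle)
t=27: (idle)
t=28: (idle)
t=29: (idle)
t=30: (idle)

context switches = 6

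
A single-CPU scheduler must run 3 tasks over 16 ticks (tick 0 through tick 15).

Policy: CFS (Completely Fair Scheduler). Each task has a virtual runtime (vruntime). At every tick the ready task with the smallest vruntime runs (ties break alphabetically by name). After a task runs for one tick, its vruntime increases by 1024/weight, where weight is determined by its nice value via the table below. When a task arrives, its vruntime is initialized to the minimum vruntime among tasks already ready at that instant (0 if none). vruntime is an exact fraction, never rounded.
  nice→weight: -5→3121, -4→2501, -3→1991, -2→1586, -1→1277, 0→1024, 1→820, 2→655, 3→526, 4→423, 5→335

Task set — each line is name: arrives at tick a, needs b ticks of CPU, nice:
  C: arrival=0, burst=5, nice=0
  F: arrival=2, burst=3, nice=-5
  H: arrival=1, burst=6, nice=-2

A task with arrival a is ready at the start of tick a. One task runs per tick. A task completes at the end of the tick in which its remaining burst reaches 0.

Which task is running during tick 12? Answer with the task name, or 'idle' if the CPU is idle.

t=0: vr[C=0] → run C
t=1: vr[C=1 H=1] → run C
t=2: vr[C=2 F=1 H=1] → run F
t=3: vr[C=2 F=4145/3121 H=1] → run H
t=4: vr[C=2 F=4145/3121 H=1305/793] → run F
t=5: vr[C=2 F=5169/3121 H=1305/793] → run H
t=6: vr[C=2 F=5169/3121 H=1817/793] → run F
t=7: vr[C=2 H=1817/793] → run C
t=8: vr[C=3 H=1817/793] → run H
t=9: vr[C=3 H=2329/793] → run H
t=10: vr[C=3 H=2841/793] → run C
t=11: vr[C=4 H=2841/793] → run H
t=12: vr[C=4 H=3353/793] → run C
t=13: vr[H=3353/793] → run H
t=14: (idle)
t=15: (idle)

running at tick 12 = C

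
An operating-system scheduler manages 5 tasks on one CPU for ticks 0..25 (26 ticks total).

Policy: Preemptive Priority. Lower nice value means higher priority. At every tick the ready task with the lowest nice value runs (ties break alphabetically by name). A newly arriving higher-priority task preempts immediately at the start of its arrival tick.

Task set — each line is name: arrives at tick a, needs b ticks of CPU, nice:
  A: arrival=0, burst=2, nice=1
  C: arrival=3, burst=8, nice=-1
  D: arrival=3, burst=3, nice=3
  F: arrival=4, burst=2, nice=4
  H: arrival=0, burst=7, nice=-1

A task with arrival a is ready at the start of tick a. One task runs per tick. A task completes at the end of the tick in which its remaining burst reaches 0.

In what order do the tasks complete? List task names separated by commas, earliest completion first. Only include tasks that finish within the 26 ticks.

t=0: ready={A,H} → run H
t=1: ready={A,H} → run H
t=2: ready={A,H} → run H
t=3: ready={A,C,D,H} → run C
t=4: ready={A,C,D,F,H} → run C
t=5: ready={A,C,D,F,H} → run C
t=6: ready={A,C,D,F,H} → run C
t=7: ready={A,C,D,F,H} → run C
t=8: ready={A,C,D,F,H} → run C
t=9: ready={A,C,D,F,H} → run C
t=10: ready={A,C,D,F,H} → run C
t=11: ready={A,D,F,H} → run H
t=12: ready={A,D,F,H} → run H
t=13: ready={A,D,F,H} → run H
t=14: ready={A,D,F,H} → run H
t=15: ready={A,D,F} → run A
t=16: ready={A,D,F} → run A
t=17: ready={D,F} → run D
t=18: ready={D,F} → run D
t=19: ready={D,F} → run D
t=20: ready={F} → run F
t=21: ready={F} → run F
t=22: (idle)
t=23: (idle)
t=24: (idle)
t=25: (idle)

completion order = C, H, A, D, F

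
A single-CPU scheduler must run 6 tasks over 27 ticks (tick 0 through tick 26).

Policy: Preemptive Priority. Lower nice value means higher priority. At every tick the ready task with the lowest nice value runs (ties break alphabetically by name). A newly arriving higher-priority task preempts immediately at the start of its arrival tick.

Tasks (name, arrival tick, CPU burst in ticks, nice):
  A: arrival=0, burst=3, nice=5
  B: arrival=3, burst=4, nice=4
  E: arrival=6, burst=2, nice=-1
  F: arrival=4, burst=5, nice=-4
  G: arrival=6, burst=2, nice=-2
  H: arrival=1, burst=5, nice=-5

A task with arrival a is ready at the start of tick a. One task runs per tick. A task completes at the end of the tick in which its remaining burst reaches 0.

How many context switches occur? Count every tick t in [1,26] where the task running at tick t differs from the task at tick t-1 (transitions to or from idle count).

t=0: ready={A} → run A
t=1: ready={A,H} → run H
t=2: ready={A,H} → run H
t=3: ready={A,B,H} → run H
t=4: ready={A,B,F,H} → run H
t=5: ready={A,B,F,H} → run H
t=6: ready={A,B,E,F,G} → run F
t=7: ready={A,B,E,F,G} → run F
t=8: ready={A,B,E,F,G} → run F
t=9: ready={A,B,E,F,G} → run F
t=10: ready={A,B,E,F,G} → run F
t=11: ready={A,B,E,G} → run G
t=12: ready={A,B,E,G} → run G
t=13: ready={A,B,E} → run E
t=14: ready={A,B,E} → run E
t=15: ready={A,B} → run B
t=16: ready={A,B} → run B
t=17: ready={A,B} → run B
t=18: ready={A,B} → run B
t=19: ready={A} → run A
t=20: ready={A} → run A
t=21: (idle)
t=22: (idle)
t=23: (idle)
t=24: (idle)
t=25: (idle)
t=26: (idle)

context switches = 7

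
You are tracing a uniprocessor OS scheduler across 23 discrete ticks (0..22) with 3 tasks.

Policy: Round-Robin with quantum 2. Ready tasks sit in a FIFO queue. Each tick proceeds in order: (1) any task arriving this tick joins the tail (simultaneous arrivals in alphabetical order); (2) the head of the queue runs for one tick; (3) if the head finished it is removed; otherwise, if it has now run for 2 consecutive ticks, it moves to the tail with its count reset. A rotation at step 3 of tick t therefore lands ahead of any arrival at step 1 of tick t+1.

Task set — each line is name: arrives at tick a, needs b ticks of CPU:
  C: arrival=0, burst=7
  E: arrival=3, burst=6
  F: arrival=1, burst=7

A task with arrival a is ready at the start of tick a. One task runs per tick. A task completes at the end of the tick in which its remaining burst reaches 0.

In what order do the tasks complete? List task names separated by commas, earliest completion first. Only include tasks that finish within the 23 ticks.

t=0: queue=[C] q_used=0 → run C
t=1: queue=[C,F] q_used=1 → run C
t=2: queue=[F,C] q_used=0 → run F
t=3: queue=[F,C,E] q_used=1 → run F
t=4: queue=[C,E,F] q_used=0 → run C
t=5: queue=[C,E,F] q_used=1 → run C
t=6: queue=[E,F,C] q_used=0 → run E
t=7: queue=[E,F,C] q_used=1 → run E
t=8: queue=[F,C,E] q_used=0 → run F
t=9: queue=[F,C,E] q_used=1 → run F
t=10: queue=[C,E,F] q_used=0 → run C
t=11: queue=[C,E,F] q_used=1 → run C
t=12: queue=[E,F,C] q_used=0 → run E
t=13: queue=[E,F,C] q_used=1 → run E
t=14: queue=[F,C,E] q_used=0 → run F
t=15: queue=[F,C,E] q_used=1 → run F
t=16: queue=[C,E,F] q_used=0 → run C
t=17: queue=[E,F] q_used=0 → run E
t=18: queue=[E,F] q_used=1 → run E
t=19: queue=[F] q_used=0 → run F
t=20: (idle)
t=21: (idle)
t=22: (idle)

completion order = C, E, F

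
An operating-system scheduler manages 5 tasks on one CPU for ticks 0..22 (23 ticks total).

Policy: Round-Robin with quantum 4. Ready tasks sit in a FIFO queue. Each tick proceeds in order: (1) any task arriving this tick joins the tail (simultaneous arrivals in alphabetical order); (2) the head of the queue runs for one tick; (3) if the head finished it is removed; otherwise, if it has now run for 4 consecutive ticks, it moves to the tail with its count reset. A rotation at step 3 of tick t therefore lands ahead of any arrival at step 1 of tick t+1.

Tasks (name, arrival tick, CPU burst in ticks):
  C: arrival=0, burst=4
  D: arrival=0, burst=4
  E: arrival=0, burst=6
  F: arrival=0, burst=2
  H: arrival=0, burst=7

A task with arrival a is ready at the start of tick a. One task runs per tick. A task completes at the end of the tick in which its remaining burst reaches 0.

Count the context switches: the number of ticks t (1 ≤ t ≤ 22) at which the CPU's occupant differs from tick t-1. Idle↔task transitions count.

t=0: queue=[C,D,E,F,H] q_used=0 → run C
t=1: queue=[C,D,E,F,H] q_used=1 → run C
t=2: queue=[C,D,E,F,H] q_used=2 → run C
t=3: queue=[C,D,E,F,H] q_used=3 → run C
t=4: queue=[D,E,F,H] q_used=0 → run D
t=5: queue=[D,E,F,H] q_used=1 → run D
t=6: queue=[D,E,F,H] q_used=2 → run D
t=7: queue=[D,E,F,H] q_used=3 → run D
t=8: queue=[E,F,H] q_used=0 → run E
t=9: queue=[E,F,H] q_used=1 → run E
t=10: queue=[E,F,H] q_used=2 → run E
t=11: queue=[E,F,H] q_used=3 → run E
t=12: queue=[F,H,E] q_used=0 → run F
t=13: queue=[F,H,E] q_used=1 → run F
t=14: queue=[H,E] q_used=0 → run H
t=15: queue=[H,E] q_used=1 → run H
t=16: queue=[H,E] q_used=2 → run H
t=17: queue=[H,E] q_used=3 → run H
t=18: queue=[E,H] q_used=0 → run E
t=19: queue=[E,H] q_used=1 → run E
t=20: queue=[H] q_used=0 → run H
t=21: queue=[H] q_used=1 → run H
t=22: queue=[H] q_used=2 → run H

context switches = 6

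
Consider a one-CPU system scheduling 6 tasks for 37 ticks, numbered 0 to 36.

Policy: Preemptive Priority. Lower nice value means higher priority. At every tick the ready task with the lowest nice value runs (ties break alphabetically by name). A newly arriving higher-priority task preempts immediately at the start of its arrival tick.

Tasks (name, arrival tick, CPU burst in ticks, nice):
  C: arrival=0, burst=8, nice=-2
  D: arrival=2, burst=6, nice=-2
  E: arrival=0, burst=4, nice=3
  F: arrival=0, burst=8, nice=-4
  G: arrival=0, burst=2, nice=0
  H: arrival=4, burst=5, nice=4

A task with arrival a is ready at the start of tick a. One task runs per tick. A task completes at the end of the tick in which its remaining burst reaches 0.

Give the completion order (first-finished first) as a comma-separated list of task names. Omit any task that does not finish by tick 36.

completion order = F, C, D, G, E, H

t=0: ready={C,E,F,G} → run F
t=1: ready={C,E,F,G} → run F
t=2: ready={C,D,E,F,G} → run F
t=3: ready={C,D,E,F,G} → run F
t=4: ready={C,D,E,F,G,H} → run F
t=5: ready={C,D,E,F,G,H} → run F
t=6: ready={C,D,E,F,G,H} → run F
t=7: ready={C,D,E,F,G,H} → run F
t=8: ready={C,D,E,G,H} → run C
t=9: ready={C,D,E,G,H} → run C
t=10: ready={C,D,E,G,H} → run C
t=11: ready={C,D,E,G,H} → run C
t=12: ready={C,D,E,G,H} → run C
t=13: ready={C,D,E,G,H} → run C
t=14: ready={C,D,E,G,H} → run C
t=15: ready={C,D,E,G,H} → run C
t=16: ready={D,E,G,H} → run D
t=17: ready={D,E,G,H} → run D
t=18: ready={D,E,G,H} → run D
t=19: ready={D,E,G,H} → run D
t=20: ready={D,E,G,H} → run D
t=21: ready={D,E,G,H} → run D
t=22: ready={E,G,H} → run G
t=23: ready={E,G,H} → run G
t=24: ready={E,H} → run E
t=25: ready={E,H} → run E
t=26: ready={E,H} → run E
t=27: ready={E,H} → run E
t=28: ready={H} → run H
t=29: ready={H} → run H
t=30: ready={H} → run H
t=31: ready={H} → run H
t=32: ready={H} → run H
t=33: (idle)
t=34: (idle)
t=35: (idle)
t=36: (idle)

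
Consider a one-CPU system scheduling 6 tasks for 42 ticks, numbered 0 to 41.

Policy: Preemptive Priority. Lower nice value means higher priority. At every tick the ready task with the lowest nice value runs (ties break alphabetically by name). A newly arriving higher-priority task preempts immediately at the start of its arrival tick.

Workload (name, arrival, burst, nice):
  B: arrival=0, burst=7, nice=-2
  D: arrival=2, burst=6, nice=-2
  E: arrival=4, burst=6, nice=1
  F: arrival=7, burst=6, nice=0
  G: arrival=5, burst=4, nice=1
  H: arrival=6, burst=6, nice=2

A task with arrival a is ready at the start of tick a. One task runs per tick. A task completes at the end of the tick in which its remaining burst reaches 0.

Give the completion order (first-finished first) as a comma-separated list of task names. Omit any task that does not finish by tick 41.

completion order = B, D, F, E, G, H

t=0: ready={B} → run B
t=1: ready={B} → run B
t=2: ready={B,D} → run B
t=3: ready={B,D} → run B
t=4: ready={B,D,E} → run B
t=5: ready={B,D,E,G} → run B
t=6: ready={B,D,E,G,H} → run B
t=7: ready={D,E,F,G,H} → run D
t=8: ready={D,E,F,G,H} → run D
t=9: ready={D,E,F,G,H} → run D
t=10: ready={D,E,F,G,H} → run D
t=11: ready={D,E,F,G,H} → run D
t=12: ready={D,E,F,G,H} → run D
t=13: ready={E,F,G,H} → run F
t=14: ready={E,F,G,H} → run F
t=15: ready={E,F,G,H} → run F
t=16: ready={E,F,G,H} → run F
t=17: ready={E,F,G,H} → run F
t=18: ready={E,F,G,H} → run F
t=19: ready={E,G,H} → run E
t=20: ready={E,G,H} → run E
t=21: ready={E,G,H} → run E
t=22: ready={E,G,H} → run E
t=23: ready={E,G,H} → run E
t=24: ready={E,G,H} → run E
t=25: ready={G,H} → run G
t=26: ready={G,H} → run G
t=27: ready={G,H} → run G
t=28: ready={G,H} → run G
t=29: ready={H} → run H
t=30: ready={H} → run H
t=31: ready={H} → run H
t=32: ready={H} → run H
t=33: ready={H} → run H
t=34: ready={H} → run H
t=35: (idle)
t=36: (idle)
t=37: (idle)
t=38: (idle)
t=39: (idle)
t=40: (idle)
t=41: (idle)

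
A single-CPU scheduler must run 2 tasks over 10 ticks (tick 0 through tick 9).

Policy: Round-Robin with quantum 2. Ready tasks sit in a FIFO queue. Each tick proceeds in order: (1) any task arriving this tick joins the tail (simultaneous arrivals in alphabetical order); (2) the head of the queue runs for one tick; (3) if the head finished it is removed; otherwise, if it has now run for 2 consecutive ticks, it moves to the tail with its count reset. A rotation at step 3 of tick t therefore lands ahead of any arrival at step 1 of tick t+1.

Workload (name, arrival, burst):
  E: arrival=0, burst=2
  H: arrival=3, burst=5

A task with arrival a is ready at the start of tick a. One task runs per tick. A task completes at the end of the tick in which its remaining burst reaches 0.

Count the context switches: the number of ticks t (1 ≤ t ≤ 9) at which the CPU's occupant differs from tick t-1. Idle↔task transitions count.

t=0: queue=[E] q_used=0 → run E
t=1: queue=[E] q_used=1 → run E
t=2: (idle)
t=3: queue=[H] q_used=0 → run H
t=4: queue=[H] q_used=1 → run H
t=5: queue=[H] q_used=0 → run H
t=6: queue=[H] q_used=1 → run H
t=7: queue=[H] q_used=0 → run H
t=8: (idle)
t=9: (idle)

context switches = 3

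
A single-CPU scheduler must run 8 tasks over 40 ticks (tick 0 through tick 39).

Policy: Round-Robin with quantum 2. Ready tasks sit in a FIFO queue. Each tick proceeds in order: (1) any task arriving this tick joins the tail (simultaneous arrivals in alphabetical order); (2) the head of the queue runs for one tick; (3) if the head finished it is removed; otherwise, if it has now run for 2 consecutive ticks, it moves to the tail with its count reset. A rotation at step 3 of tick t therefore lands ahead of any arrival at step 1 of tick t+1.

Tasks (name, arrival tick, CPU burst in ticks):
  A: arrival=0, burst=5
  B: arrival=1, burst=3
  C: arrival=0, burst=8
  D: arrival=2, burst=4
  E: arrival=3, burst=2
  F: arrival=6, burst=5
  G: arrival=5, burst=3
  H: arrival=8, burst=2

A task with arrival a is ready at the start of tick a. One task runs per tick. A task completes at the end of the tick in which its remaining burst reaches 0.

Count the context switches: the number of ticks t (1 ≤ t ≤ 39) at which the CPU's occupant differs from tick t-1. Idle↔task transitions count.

context switches = 18

t=0: queue=[A,C] q_used=0 → run A
t=1: queue=[A,C,B] q_used=1 → run A
t=2: queue=[C,B,A,D] q_used=0 → run C
t=3: queue=[C,B,A,D,E] q_used=1 → run C
t=4: queue=[B,A,D,E,C] q_used=0 → run B
t=5: queue=[B,A,D,E,C,G] q_used=1 → run B
t=6: queue=[A,D,E,C,G,B,F] q_used=0 → run A
t=7: queue=[A,D,E,C,G,B,F] q_used=1 → run A
t=8: queue=[D,E,C,G,B,F,A,H] q_used=0 → run D
t=9: queue=[D,E,C,G,B,F,A,H] q_used=1 → run D
t=10: queue=[E,C,G,B,F,A,H,D] q_used=0 → run E
t=11: queue=[E,C,G,B,F,A,H,D] q_used=1 → run E
t=12: queue=[C,G,B,F,A,H,D] q_used=0 → run C
t=13: queue=[C,G,B,F,A,H,D] q_used=1 → run C
t=14: queue=[G,B,F,A,H,D,C] q_used=0 → run G
t=15: queue=[G,B,F,A,H,D,C] q_used=1 → run G
t=16: queue=[B,F,A,H,D,C,G] q_used=0 → run B
t=17: queue=[F,A,H,D,C,G] q_used=0 → run F
t=18: queue=[F,A,H,D,C,G] q_used=1 → run F
t=19: queue=[A,H,D,C,G,F] q_used=0 → run A
t=20: queue=[H,D,C,G,F] q_used=0 → run H
t=21: queue=[H,D,C,G,F] q_used=1 → run H
t=22: queue=[D,C,G,F] q_used=0 → run D
t=23: queue=[D,C,G,F] q_used=1 → run D
t=24: queue=[C,G,F] q_used=0 → run C
t=25: queue=[C,G,F] q_used=1 → run C
t=26: queue=[G,F,C] q_used=0 → run G
t=27: queue=[F,C] q_used=0 → run F
t=28: queue=[F,C] q_used=1 → run F
t=29: queue=[C,F] q_used=0 → run C
t=30: queue=[C,F] q_used=1 → run C
t=31: queue=[F] q_used=0 → run F
t=32: (idle)
t=33: (idle)
t=34: (idle)
t=35: (idle)
t=36: (idle)
t=37: (idle)
t=38: (idle)
t=39: (idle)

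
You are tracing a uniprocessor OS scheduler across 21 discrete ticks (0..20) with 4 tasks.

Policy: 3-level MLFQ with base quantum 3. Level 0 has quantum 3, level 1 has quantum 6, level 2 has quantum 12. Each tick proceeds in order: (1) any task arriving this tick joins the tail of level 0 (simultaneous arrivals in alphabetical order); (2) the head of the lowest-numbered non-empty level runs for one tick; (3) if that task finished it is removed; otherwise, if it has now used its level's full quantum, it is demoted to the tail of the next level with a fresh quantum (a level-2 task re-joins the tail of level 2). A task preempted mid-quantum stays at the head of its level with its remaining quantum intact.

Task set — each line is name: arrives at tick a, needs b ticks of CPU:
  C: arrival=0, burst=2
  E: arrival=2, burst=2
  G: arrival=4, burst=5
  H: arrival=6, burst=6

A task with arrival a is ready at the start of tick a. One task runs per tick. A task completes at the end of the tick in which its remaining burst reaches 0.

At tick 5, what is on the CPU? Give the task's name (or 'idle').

running at tick 5 = G

t=0: L0/L1/L2 = C/-/- → run C
t=1: L0/L1/L2 = C/-/- → run C
t=2: L0/L1/L2 = E/-/- → run E
t=3: L0/L1/L2 = E/-/- → run E
t=4: L0/L1/L2 = G/-/- → run G
t=5: L0/L1/L2 = G/-/- → run G
t=6: L0/L1/L2 = GH/-/- → run G
t=7: L0/L1/L2 = H/G/- → run H
t=8: L0/L1/L2 = H/G/- → run H
t=9: L0/L1/L2 = H/G/- → run H
t=10: L0/L1/L2 = -/GH/- → run G
t=11: L0/L1/L2 = -/GH/- → run G
t=12: L0/L1/L2 = -/H/- → run H
t=13: L0/L1/L2 = -/H/- → run H
t=14: L0/L1/L2 = -/H/- → run H
t=15: (idle)
t=16: (idle)
t=17: (idle)
t=18: (idle)
t=19: (idle)
t=20: (idle)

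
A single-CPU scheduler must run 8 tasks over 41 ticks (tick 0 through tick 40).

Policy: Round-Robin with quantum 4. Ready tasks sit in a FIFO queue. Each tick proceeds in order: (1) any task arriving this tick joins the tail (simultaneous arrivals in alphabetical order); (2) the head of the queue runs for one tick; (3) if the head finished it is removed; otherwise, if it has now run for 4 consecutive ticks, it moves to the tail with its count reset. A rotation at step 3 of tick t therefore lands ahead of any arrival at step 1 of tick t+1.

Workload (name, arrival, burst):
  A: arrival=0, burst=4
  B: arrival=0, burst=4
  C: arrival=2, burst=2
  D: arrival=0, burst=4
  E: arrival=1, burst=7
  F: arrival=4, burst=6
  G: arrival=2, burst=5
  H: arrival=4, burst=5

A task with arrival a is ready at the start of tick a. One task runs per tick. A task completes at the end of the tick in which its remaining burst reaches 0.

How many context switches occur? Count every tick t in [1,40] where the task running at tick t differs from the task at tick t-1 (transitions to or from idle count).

context switches = 12

t=0: queue=[A,B,D] q_used=0 → run A
t=1: queue=[A,B,D,E] q_used=1 → run A
t=2: queue=[A,B,D,E,C,G] q_used=2 → run A
t=3: queue=[A,B,D,E,C,G] q_used=3 → run A
t=4: queue=[B,D,E,C,G,F,H] q_used=0 → run B
t=5: queue=[B,D,E,C,G,F,H] q_used=1 → run B
t=6: queue=[B,D,E,C,G,F,H] q_used=2 → run B
t=7: queue=[B,D,E,C,G,F,H] q_used=3 → run B
t=8: queue=[D,E,C,G,F,H] q_used=0 → run D
t=9: queue=[D,E,C,G,F,H] q_used=1 → run D
t=10: queue=[D,E,C,G,F,H] q_used=2 → run D
t=11: queue=[D,E,C,G,F,H] q_used=3 → run D
t=12: queue=[E,C,G,F,H] q_used=0 → run E
t=13: queue=[E,C,G,F,H] q_used=1 → run E
t=14: queue=[E,C,G,F,H] q_used=2 → run E
t=15: queue=[E,C,G,F,H] q_used=3 → run E
t=16: queue=[C,G,F,H,E] q_used=0 → run C
t=17: queue=[C,G,F,H,E] q_used=1 → run C
t=18: queue=[G,F,H,E] q_used=0 → run G
t=19: queue=[G,F,H,E] q_used=1 → run G
t=20: queue=[G,F,H,E] q_used=2 → run G
t=21: queue=[G,F,H,E] q_used=3 → run G
t=22: queue=[F,H,E,G] q_used=0 → run F
t=23: queue=[F,H,E,G] q_used=1 → run F
t=24: queue=[F,H,E,G] q_used=2 → run F
t=25: queue=[F,H,E,G] q_used=3 → run F
t=26: queue=[H,E,G,F] q_used=0 → run H
t=27: queue=[H,E,G,F] q_used=1 → run H
t=28: queue=[H,E,G,F] q_used=2 → run H
t=29: queue=[H,E,G,F] q_used=3 → run H
t=30: queue=[E,G,F,H] q_used=0 → run E
t=31: queue=[E,G,F,H] q_used=1 → run E
t=32: queue=[E,G,F,H] q_used=2 → run E
t=33: queue=[G,F,H] q_used=0 → run G
t=34: queue=[F,H] q_used=0 → run F
t=35: queue=[F,H] q_used=1 → run F
t=36: queue=[H] q_used=0 → run H
t=37: (idle)
t=38: (idle)
t=39: (idle)
t=40: (idle)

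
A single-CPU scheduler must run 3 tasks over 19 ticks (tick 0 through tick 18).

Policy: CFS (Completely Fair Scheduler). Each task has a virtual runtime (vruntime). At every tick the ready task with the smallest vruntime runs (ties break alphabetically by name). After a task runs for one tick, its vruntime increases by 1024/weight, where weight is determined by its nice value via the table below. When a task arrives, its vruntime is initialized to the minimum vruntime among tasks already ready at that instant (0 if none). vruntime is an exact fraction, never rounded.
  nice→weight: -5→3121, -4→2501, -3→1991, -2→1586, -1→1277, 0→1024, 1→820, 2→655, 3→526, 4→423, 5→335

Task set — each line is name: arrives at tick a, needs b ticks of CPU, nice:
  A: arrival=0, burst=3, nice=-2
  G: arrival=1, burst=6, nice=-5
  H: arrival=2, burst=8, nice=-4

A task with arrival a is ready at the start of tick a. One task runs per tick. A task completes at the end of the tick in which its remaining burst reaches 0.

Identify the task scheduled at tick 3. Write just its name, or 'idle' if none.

running at tick 3 = H

t=0: vr[A=0] → run A
t=1: vr[A=512/793 G=512/793] → run A
t=2: vr[A=1024/793 G=512/793 H=512/793] → run G
t=3: vr[A=1024/793 G=2409984/2474953 H=512/793] → run H
t=4: vr[A=1024/793 G=2409984/2474953 H=34304/32513] → run G
t=5: vr[A=1024/793 G=3222016/2474953 H=34304/32513] → run H
t=6: vr[A=1024/793 G=3222016/2474953 H=47616/32513] → run A
t=7: vr[G=3222016/2474953 H=47616/32513] → run G
t=8: vr[G=4034048/2474953 H=47616/32513] → run H
t=9: vr[G=4034048/2474953 H=60928/32513] → run G
t=10: vr[G=4846080/2474953 H=60928/32513] → run H
t=11: vr[G=4846080/2474953 H=74240/32513] → run G
t=12: vr[G=5658112/2474953 H=74240/32513] → run H
t=13: vr[G=5658112/2474953 H=87552/32513] → run G
t=14: vr[H=87552/32513] → run H
t=15: vr[H=100864/32513] → run H
t=16: vr[H=114176/32513] → run H
t=17: (idle)
t=18: (idle)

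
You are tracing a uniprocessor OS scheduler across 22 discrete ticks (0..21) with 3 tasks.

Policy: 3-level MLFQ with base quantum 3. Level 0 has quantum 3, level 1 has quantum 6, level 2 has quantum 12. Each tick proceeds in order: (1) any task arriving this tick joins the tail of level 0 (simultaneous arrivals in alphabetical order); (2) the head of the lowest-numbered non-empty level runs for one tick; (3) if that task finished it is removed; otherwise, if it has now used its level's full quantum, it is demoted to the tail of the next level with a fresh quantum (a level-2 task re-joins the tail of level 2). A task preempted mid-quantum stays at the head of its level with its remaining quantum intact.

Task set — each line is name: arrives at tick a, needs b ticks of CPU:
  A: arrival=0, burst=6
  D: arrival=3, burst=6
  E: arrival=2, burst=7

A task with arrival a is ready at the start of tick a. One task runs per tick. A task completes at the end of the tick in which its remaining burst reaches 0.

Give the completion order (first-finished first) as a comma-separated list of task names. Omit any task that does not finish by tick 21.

t=0: L0/L1/L2 = A/-/- → run A
t=1: L0/L1/L2 = A/-/- → run A
t=2: L0/L1/L2 = AE/-/- → run A
t=3: L0/L1/L2 = ED/A/- → run E
t=4: L0/L1/L2 = ED/A/- → run E
t=5: L0/L1/L2 = ED/A/- → run E
t=6: L0/L1/L2 = D/AE/- → run D
t=7: L0/L1/L2 = D/AE/- → run D
t=8: L0/L1/L2 = D/AE/- → run D
t=9: L0/L1/L2 = -/AED/- → run A
t=10: L0/L1/L2 = -/AED/- → run A
t=11: L0/L1/L2 = -/AED/- → run A
t=12: L0/L1/L2 = -/ED/- → run E
t=13: L0/L1/L2 = -/ED/- → run E
t=14: L0/L1/L2 = -/ED/- → run E
t=15: L0/L1/L2 = -/ED/- → run E
t=16: L0/L1/L2 = -/D/- → run D
t=17: L0/L1/L2 = -/D/- → run D
t=18: L0/L1/L2 = -/D/- → run D
t=19: (idle)
t=20: (idle)
t=21: (idle)

completion order = A, E, D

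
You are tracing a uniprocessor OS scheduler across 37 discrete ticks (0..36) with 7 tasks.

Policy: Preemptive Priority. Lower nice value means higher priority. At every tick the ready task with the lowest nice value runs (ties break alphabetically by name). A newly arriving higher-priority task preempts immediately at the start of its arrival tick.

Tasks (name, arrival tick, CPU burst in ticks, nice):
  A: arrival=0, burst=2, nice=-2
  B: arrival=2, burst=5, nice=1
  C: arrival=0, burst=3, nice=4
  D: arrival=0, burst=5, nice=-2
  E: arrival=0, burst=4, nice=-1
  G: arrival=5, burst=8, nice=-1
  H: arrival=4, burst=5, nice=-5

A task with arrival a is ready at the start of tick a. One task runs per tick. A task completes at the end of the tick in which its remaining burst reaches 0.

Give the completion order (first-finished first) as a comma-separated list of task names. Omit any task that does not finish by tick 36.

t=0: ready={A,C,D,E} → run A
t=1: ready={A,C,D,E} → run A
t=2: ready={B,C,D,E} → run D
t=3: ready={B,C,D,E} → run D
t=4: ready={B,C,D,E,H} → run H
t=5: ready={B,C,D,E,G,H} → run H
t=6: ready={B,C,D,E,G,H} → run H
t=7: ready={B,C,D,E,G,H} → run H
t=8: ready={B,C,D,E,G,H} → run H
t=9: ready={B,C,D,E,G} → run D
t=10: ready={B,C,D,E,G} → run D
t=11: ready={B,C,D,E,G} → run D
t=12: ready={B,C,E,G} → run E
t=13: ready={B,C,E,G} → run E
t=14: ready={B,C,E,G} → run E
t=15: ready={B,C,E,G} → run E
t=16: ready={B,C,G} → run G
t=17: ready={B,C,G} → run G
t=18: ready={B,C,G} → run G
t=19: ready={B,C,G} → run G
t=20: ready={B,C,G} → run G
t=21: ready={B,C,G} → run G
t=22: ready={B,C,G} → run G
t=23: ready={B,C,G} → run G
t=24: ready={B,C} → run B
t=25: ready={B,C} → run B
t=26: ready={B,C} → run B
t=27: ready={B,C} → run B
t=28: ready={B,C} → run B
t=29: ready={C} → run C
t=30: ready={C} → run C
t=31: ready={C} → run C
t=32: (idle)
t=33: (idle)
t=34: (idle)
t=35: (idle)
t=36: (idle)

completion order = A, H, D, E, G, B, C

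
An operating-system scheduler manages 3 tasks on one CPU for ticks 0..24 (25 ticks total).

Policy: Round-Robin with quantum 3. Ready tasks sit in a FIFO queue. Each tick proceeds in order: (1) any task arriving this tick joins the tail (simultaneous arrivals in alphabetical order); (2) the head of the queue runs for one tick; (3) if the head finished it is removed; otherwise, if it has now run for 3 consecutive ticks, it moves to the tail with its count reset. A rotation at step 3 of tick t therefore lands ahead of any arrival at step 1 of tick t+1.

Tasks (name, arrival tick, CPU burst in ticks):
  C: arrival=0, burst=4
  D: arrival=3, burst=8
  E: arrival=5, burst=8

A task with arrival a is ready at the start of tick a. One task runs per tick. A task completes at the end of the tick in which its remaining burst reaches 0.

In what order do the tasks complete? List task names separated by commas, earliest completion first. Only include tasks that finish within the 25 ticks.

completion order = C, D, E

t=0: queue=[C] q_used=0 → run C
t=1: queue=[C] q_used=1 → run C
t=2: queue=[C] q_used=2 → run C
t=3: queue=[C,D] q_used=0 → run C
t=4: queue=[D] q_used=0 → run D
t=5: queue=[D,E] q_used=1 → run D
t=6: queue=[D,E] q_used=2 → run D
t=7: queue=[E,D] q_used=0 → run E
t=8: queue=[E,D] q_used=1 → run E
t=9: queue=[E,D] q_used=2 → run E
t=10: queue=[D,E] q_used=0 → run D
t=11: queue=[D,E] q_used=1 → run D
t=12: queue=[D,E] q_used=2 → run D
t=13: queue=[E,D] q_used=0 → run E
t=14: queue=[E,D] q_used=1 → run E
t=15: queue=[E,D] q_used=2 → run E
t=16: queue=[D,E] q_used=0 → run D
t=17: queue=[D,E] q_used=1 → run D
t=18: queue=[E] q_used=0 → run E
t=19: queue=[E] q_used=1 → run E
t=20: (idle)
t=21: (idle)
t=22: (idle)
t=23: (idle)
t=24: (idle)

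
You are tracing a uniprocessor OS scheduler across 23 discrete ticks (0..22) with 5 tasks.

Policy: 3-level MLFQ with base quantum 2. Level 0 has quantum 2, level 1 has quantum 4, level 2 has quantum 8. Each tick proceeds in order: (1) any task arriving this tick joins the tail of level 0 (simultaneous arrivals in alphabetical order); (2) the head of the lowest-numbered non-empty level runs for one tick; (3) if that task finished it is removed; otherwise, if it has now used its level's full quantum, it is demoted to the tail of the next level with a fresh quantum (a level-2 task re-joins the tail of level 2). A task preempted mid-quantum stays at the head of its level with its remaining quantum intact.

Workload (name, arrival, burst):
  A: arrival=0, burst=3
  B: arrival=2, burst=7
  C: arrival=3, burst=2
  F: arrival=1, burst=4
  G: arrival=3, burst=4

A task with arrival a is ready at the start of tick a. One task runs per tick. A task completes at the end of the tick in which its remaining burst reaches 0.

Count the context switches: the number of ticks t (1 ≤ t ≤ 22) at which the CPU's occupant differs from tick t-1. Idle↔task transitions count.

t=0: L0/L1/L2 = A/-/- → run A
t=1: L0/L1/L2 = AF/-/- → run A
t=2: L0/L1/L2 = FB/A/- → run F
t=3: L0/L1/L2 = FBCG/A/- → run F
t=4: L0/L1/L2 = BCG/AF/- → run B
t=5: L0/L1/L2 = BCG/AF/- → run B
t=6: L0/L1/L2 = CG/AFB/- → run C
t=7: L0/L1/L2 = CG/AFB/- → run C
t=8: L0/L1/L2 = G/AFB/- → run G
t=9: L0/L1/L2 = G/AFB/- → run G
t=10: L0/L1/L2 = -/AFBG/- → run A
t=11: L0/L1/L2 = -/FBG/- → run F
t=12: L0/L1/L2 = -/FBG/- → run F
t=13: L0/L1/L2 = -/BG/- → run B
t=14: L0/L1/L2 = -/BG/- → run B
t=15: L0/L1/L2 = -/BG/- → run B
t=16: L0/L1/L2 = -/BG/- → run B
t=17: L0/L1/L2 = -/G/B → run G
t=18: L0/L1/L2 = -/G/B → run G
t=19: L0/L1/L2 = -/-/B → run B
t=20: (idle)
t=21: (idle)
t=22: (idle)

context switches = 10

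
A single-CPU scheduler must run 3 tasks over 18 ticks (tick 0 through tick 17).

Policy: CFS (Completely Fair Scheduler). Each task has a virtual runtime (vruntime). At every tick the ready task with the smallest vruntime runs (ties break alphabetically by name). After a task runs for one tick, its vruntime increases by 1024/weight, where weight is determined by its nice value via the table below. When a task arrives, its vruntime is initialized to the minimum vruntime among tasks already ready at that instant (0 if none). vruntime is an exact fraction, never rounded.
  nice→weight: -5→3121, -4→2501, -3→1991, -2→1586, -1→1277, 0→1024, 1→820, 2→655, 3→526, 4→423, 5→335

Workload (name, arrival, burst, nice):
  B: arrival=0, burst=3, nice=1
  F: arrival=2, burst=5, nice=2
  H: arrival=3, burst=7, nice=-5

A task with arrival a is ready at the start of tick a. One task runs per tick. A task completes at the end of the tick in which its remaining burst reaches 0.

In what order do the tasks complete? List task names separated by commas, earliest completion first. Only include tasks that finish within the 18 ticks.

t=0: vr[B=0] → run B
t=1: vr[B=256/205] → run B
t=2: vr[B=512/205 F=512/205] → run B
t=3: vr[F=512/205 H=512/205] → run F
t=4: vr[F=109056/26855 H=512/205] → run H
t=5: vr[F=109056/26855 H=1807872/639805] → run H
t=6: vr[F=109056/26855 H=2017792/639805] → run H
t=7: vr[F=109056/26855 H=2227712/639805] → run H
t=8: vr[F=109056/26855 H=2437632/639805] → run H
t=9: vr[F=109056/26855 H=2647552/639805] → run F
t=10: vr[F=30208/5371 H=2647552/639805] → run H
t=11: vr[F=30208/5371 H=2857472/639805] → run H
t=12: vr[F=30208/5371] → run F
t=13: vr[F=193024/26855] → run F
t=14: vr[F=235008/26855] → run F
t=15: (idle)
t=16: (idle)
t=17: (idle)

completion order = B, H, F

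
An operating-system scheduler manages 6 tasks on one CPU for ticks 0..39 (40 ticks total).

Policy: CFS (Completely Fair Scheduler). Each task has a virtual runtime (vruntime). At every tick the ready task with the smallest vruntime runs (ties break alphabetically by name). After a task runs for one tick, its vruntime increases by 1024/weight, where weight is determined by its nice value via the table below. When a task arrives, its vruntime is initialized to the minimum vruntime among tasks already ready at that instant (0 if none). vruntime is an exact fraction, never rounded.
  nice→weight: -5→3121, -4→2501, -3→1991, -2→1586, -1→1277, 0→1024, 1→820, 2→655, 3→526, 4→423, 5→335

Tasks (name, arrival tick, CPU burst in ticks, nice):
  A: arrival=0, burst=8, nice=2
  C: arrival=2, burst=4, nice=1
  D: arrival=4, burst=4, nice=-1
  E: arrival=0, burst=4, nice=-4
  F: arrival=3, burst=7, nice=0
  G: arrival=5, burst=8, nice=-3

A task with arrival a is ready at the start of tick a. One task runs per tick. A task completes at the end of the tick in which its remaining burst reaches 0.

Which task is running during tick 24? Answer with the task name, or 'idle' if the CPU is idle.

t=0: vr[A=0 E=0] → run A
t=1: vr[A=1024/655 E=0] → run E
t=2: vr[A=1024/655 C=1024/2501 E=1024/2501] → run C
t=3: vr[A=1024/655 C=20736/12505 E=1024/2501 F=1024/2501] → run E
t=4: vr[A=1024/655 C=20736/12505 D=1024/2501 E=2048/2501 F=1024/2501] → run D
t=5: vr[A=1024/655 C=20736/12505 D=3868672/3193777 E=2048/2501 F=1024/2501 G=1024/2501] → run F
t=6: vr[A=1024/655 C=20736/12505 D=3868672/3193777 E=2048/2501 F=3525/2501 G=1024/2501] → run G
t=7: vr[A=1024/655 C=20736/12505 D=3868672/3193777 E=2048/2501 F=3525/2501 G=4599808/4979491] → run E
t=8: vr[A=1024/655 C=20736/12505 D=3868672/3193777 E=3072/2501 F=3525/2501 G=4599808/4979491] → run G
t=9: vr[A=1024/655 C=20736/12505 D=3868672/3193777 E=3072/2501 F=3525/2501 G=7160832/4979491] → run D
t=10: vr[A=1024/655 C=20736/12505 D=6429696/3193777 E=3072/2501 F=3525/2501 G=7160832/4979491] → run E
t=11: vr[A=1024/655 C=20736/12505 D=6429696/3193777 F=3525/2501 G=7160832/4979491] → run F
t=12: vr[A=1024/655 C=20736/12505 D=6429696/3193777 F=6026/2501 G=7160832/4979491] → run G
t=13: vr[A=1024/655 C=20736/12505 D=6429696/3193777 F=6026/2501 G=9721856/4979491] → run A
t=14: vr[A=2048/655 C=20736/12505 D=6429696/3193777 F=6026/2501 G=9721856/4979491] → run C
t=15: vr[A=2048/655 C=36352/12505 D=6429696/3193777 F=6026/2501 G=9721856/4979491] → run G
t=16: vr[A=2048/655 C=36352/12505 D=6429696/3193777 F=6026/2501 G=12282880/4979491] → run D
t=17: vr[A=2048/655 C=36352/12505 D=8990720/3193777 F=6026/2501 G=12282880/4979491] → run F
t=18: vr[A=2048/655 C=36352/12505 D=8990720/3193777 F=8527/2501 G=12282880/4979491] → run G
t=19: vr[A=2048/655 C=36352/12505 D=8990720/3193777 F=8527/2501 G=14843904/4979491] → run D
t=20: vr[A=2048/655 C=36352/12505 F=8527/2501 G=14843904/4979491] → run C
t=21: vr[A=2048/655 C=51968/12505 F=8527/2501 G=14843904/4979491] → run G
t=22: vr[A=2048/655 C=51968/12505 F=8527/2501 G=17404928/4979491] → run A
t=23: vr[A=3072/655 C=51968/12505 F=8527/2501 G=17404928/4979491] → run F
t=24: vr[A=3072/655 C=51968/12505 F=11028/2501 G=17404928/4979491] → run G
t=25: vr[A=3072/655 C=51968/12505 F=11028/2501 G=19965952/4979491] → run G
t=26: vr[A=3072/655 C=51968/12505 F=11028/2501] → run C
t=27: vr[A=3072/655 F=11028/2501] → run F
t=28: vr[A=3072/655 F=13529/2501] → run A
t=29: vr[A=4096/655 F=13529/2501] → run F
t=30: vr[A=4096/655 F=16030/2501] → run A
t=31: vr[A=1024/131 F=16030/2501] → run F
t=32: vr[A=1024/131] → run A
t=33: vr[A=6144/655] → run A
t=34: vr[A=7168/655] → run A
t=35: (idle)
t=36: (idle)
t=37: (idle)
t=38: (idle)
t=39: (idle)

running at tick 24 = G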